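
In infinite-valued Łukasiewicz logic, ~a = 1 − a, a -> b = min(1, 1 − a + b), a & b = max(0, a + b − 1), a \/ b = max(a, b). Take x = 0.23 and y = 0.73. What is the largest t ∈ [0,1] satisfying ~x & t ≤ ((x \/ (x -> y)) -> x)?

0.46

~x = 1 − 0.23 = 0.77
So the left factor is ~x = 0.77.
x -> y = min(1, 1 − 0.23 + 0.73) = min(1, 1.50) = 1.00
x \/ (x -> y) = max(0.23, 1.00) = 1.00
(x \/ (x -> y)) -> x = min(1, 1 − 1.00 + 0.23) = min(1, 0.23) = 0.23
So the right-hand bound is (x \/ (x -> y)) -> x = 0.23.
The residuum of the Łukasiewicz t-norm gives the supremum: min(1, 1 − 0.77 + 0.23).
1 − 0.77 + 0.23 = 0.46, so t = min(1, 0.46) = 0.46.
Check: 0.77 & 0.46 = max(0, 0.23) = 0.23 ≤ 0.23.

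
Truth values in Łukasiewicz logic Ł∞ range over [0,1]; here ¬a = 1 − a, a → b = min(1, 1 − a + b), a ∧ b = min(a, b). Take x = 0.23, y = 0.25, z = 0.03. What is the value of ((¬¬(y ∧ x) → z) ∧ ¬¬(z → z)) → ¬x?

y ∧ x = min(0.25, 0.23) = 0.23
¬(y ∧ x) = 1 − 0.23 = 0.77
¬¬(y ∧ x) = 1 − 0.77 = 0.23
¬¬(y ∧ x) → z = min(1, 1 − 0.23 + 0.03) = min(1, 0.80) = 0.80
z → z = min(1, 1 − 0.03 + 0.03) = min(1, 1.00) = 1.00
¬(z → z) = 1 − 1.00 = 0.00
¬¬(z → z) = 1 − 0.00 = 1.00
(¬¬(y ∧ x) → z) ∧ ¬¬(z → z) = min(0.80, 1.00) = 0.80
¬x = 1 − 0.23 = 0.77
((¬¬(y ∧ x) → z) ∧ ¬¬(z → z)) → ¬x = min(1, 1 − 0.80 + 0.77) = min(1, 0.97) = 0.97

0.97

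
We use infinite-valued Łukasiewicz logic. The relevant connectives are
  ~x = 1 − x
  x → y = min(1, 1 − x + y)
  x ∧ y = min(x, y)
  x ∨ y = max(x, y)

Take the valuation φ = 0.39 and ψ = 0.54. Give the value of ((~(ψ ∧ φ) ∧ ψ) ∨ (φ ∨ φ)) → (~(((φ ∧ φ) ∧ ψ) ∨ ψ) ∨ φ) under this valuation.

ψ ∧ φ = min(0.54, 0.39) = 0.39
~(ψ ∧ φ) = 1 − 0.39 = 0.61
~(ψ ∧ φ) ∧ ψ = min(0.61, 0.54) = 0.54
φ ∨ φ = max(0.39, 0.39) = 0.39
(~(ψ ∧ φ) ∧ ψ) ∨ (φ ∨ φ) = max(0.54, 0.39) = 0.54
φ ∧ φ = min(0.39, 0.39) = 0.39
(φ ∧ φ) ∧ ψ = min(0.39, 0.54) = 0.39
((φ ∧ φ) ∧ ψ) ∨ ψ = max(0.39, 0.54) = 0.54
~(((φ ∧ φ) ∧ ψ) ∨ ψ) = 1 − 0.54 = 0.46
~(((φ ∧ φ) ∧ ψ) ∨ ψ) ∨ φ = max(0.46, 0.39) = 0.46
((~(ψ ∧ φ) ∧ ψ) ∨ (φ ∨ φ)) → (~(((φ ∧ φ) ∧ ψ) ∨ ψ) ∨ φ) = min(1, 1 − 0.54 + 0.46) = min(1, 0.92) = 0.92

0.92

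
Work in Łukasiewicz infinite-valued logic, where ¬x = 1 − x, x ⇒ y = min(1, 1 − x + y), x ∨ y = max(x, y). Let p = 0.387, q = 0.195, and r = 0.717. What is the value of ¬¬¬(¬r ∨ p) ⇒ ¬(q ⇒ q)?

¬r = 1 − 0.717 = 0.283
¬r ∨ p = max(0.283, 0.387) = 0.387
¬(¬r ∨ p) = 1 − 0.387 = 0.613
¬¬(¬r ∨ p) = 1 − 0.613 = 0.387
¬¬¬(¬r ∨ p) = 1 − 0.387 = 0.613
q ⇒ q = min(1, 1 − 0.195 + 0.195) = min(1, 1.000) = 1.000
¬(q ⇒ q) = 1 − 1.000 = 0.000
¬¬¬(¬r ∨ p) ⇒ ¬(q ⇒ q) = min(1, 1 − 0.613 + 0.000) = min(1, 0.387) = 0.387

0.387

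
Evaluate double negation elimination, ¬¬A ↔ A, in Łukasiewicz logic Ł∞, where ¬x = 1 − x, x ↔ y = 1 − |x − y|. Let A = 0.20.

¬A = 1 − 0.20 = 0.80
¬¬A = 1 − 0.80 = 0.20
¬¬A ↔ A = 1 − |0.20 − 0.20| = 1 − 0.00 = 1.00
(As expected: always 1 in Ł∞ since negation is involutive.)

1.00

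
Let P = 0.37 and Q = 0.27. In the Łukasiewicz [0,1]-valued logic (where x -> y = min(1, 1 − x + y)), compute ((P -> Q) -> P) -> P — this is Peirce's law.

P -> Q = min(1, 1 − 0.37 + 0.27) = min(1, 0.90) = 0.90
(P -> Q) -> P = min(1, 1 − 0.90 + 0.37) = min(1, 0.47) = 0.47
((P -> Q) -> P) -> P = min(1, 1 − 0.47 + 0.37) = min(1, 0.90) = 0.90
(The value 0.90 < 1 shows this instance is not satisfied; not a Ł∞-tautology in general.)

0.90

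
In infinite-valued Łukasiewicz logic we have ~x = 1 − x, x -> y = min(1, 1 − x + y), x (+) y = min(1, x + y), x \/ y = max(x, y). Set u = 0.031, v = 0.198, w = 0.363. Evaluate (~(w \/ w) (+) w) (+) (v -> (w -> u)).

1.000

w \/ w = max(0.363, 0.363) = 0.363
~(w \/ w) = 1 − 0.363 = 0.637
~(w \/ w) (+) w = min(1, 0.637 + 0.363) = min(1, 1.000) = 1.000
w -> u = min(1, 1 − 0.363 + 0.031) = min(1, 0.668) = 0.668
v -> (w -> u) = min(1, 1 − 0.198 + 0.668) = min(1, 1.470) = 1.000
(~(w \/ w) (+) w) (+) (v -> (w -> u)) = min(1, 1.000 + 1.000) = min(1, 2.000) = 1.000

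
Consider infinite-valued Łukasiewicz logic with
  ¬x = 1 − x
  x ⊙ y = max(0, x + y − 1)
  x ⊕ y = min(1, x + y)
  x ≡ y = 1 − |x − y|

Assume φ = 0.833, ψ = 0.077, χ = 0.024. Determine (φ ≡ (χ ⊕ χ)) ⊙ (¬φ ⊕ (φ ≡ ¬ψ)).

0.215

χ ⊕ χ = min(1, 0.024 + 0.024) = min(1, 0.048) = 0.048
φ ≡ (χ ⊕ χ) = 1 − |0.833 − 0.048| = 1 − 0.785 = 0.215
¬φ = 1 − 0.833 = 0.167
¬ψ = 1 − 0.077 = 0.923
φ ≡ ¬ψ = 1 − |0.833 − 0.923| = 1 − 0.090 = 0.910
¬φ ⊕ (φ ≡ ¬ψ) = min(1, 0.167 + 0.910) = min(1, 1.077) = 1.000
(φ ≡ (χ ⊕ χ)) ⊙ (¬φ ⊕ (φ ≡ ¬ψ)) = max(0, 0.215 + 1.000 − 1) = max(0, 0.215) = 0.215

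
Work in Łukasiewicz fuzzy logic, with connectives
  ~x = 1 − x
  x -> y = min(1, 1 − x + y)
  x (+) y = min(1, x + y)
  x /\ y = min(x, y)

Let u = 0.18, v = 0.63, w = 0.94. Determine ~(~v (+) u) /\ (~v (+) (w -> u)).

0.45

~v = 1 − 0.63 = 0.37
~v (+) u = min(1, 0.37 + 0.18) = min(1, 0.55) = 0.55
~(~v (+) u) = 1 − 0.55 = 0.45
w -> u = min(1, 1 − 0.94 + 0.18) = min(1, 0.24) = 0.24
~v (+) (w -> u) = min(1, 0.37 + 0.24) = min(1, 0.61) = 0.61
~(~v (+) u) /\ (~v (+) (w -> u)) = min(0.45, 0.61) = 0.45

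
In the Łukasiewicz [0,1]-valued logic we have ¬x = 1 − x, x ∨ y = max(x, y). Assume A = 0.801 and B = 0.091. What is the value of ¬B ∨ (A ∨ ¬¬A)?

0.909

¬B = 1 − 0.091 = 0.909
¬A = 1 − 0.801 = 0.199
¬¬A = 1 − 0.199 = 0.801
A ∨ ¬¬A = max(0.801, 0.801) = 0.801
¬B ∨ (A ∨ ¬¬A) = max(0.909, 0.801) = 0.909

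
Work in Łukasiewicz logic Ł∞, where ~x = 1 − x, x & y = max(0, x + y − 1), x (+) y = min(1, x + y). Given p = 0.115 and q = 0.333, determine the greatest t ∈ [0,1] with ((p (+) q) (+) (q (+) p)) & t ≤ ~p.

p (+) q = min(1, 0.115 + 0.333) = min(1, 0.448) = 0.448
q (+) p = min(1, 0.333 + 0.115) = min(1, 0.448) = 0.448
(p (+) q) (+) (q (+) p) = min(1, 0.448 + 0.448) = min(1, 0.896) = 0.896
So the left factor is (p (+) q) (+) (q (+) p) = 0.896.
~p = 1 − 0.115 = 0.885
So the right-hand bound is ~p = 0.885.
The residuum of the Łukasiewicz t-norm gives the supremum: min(1, 1 − 0.896 + 0.885).
1 − 0.896 + 0.885 = 0.989, so t = min(1, 0.989) = 0.989.
Check: 0.896 & 0.989 = max(0, 0.885) = 0.885 ≤ 0.885.

0.989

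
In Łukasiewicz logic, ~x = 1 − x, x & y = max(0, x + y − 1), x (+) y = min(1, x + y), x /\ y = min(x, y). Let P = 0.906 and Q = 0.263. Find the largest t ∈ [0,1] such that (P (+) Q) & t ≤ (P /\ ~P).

0.094

P (+) Q = min(1, 0.906 + 0.263) = min(1, 1.169) = 1.000
So the left factor is P (+) Q = 1.000.
~P = 1 − 0.906 = 0.094
P /\ ~P = min(0.906, 0.094) = 0.094
So the right-hand bound is P /\ ~P = 0.094.
The residuum of the Łukasiewicz t-norm gives the supremum: min(1, 1 − 1.000 + 0.094).
1 − 1.000 + 0.094 = 0.094, so t = min(1, 0.094) = 0.094.
Check: 1.000 & 0.094 = max(0, 0.094) = 0.094 ≤ 0.094.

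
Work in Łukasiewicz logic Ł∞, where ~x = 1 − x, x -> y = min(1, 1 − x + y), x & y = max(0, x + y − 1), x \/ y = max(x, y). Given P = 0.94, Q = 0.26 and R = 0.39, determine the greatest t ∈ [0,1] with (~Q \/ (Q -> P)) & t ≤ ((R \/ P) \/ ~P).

~Q = 1 − 0.26 = 0.74
Q -> P = min(1, 1 − 0.26 + 0.94) = min(1, 1.68) = 1.00
~Q \/ (Q -> P) = max(0.74, 1.00) = 1.00
So the left factor is ~Q \/ (Q -> P) = 1.00.
R \/ P = max(0.39, 0.94) = 0.94
~P = 1 − 0.94 = 0.06
(R \/ P) \/ ~P = max(0.94, 0.06) = 0.94
So the right-hand bound is (R \/ P) \/ ~P = 0.94.
The residuum of the Łukasiewicz t-norm gives the supremum: min(1, 1 − 1.00 + 0.94).
1 − 1.00 + 0.94 = 0.94, so t = min(1, 0.94) = 0.94.
Check: 1.00 & 0.94 = max(0, 0.94) = 0.94 ≤ 0.94.

0.94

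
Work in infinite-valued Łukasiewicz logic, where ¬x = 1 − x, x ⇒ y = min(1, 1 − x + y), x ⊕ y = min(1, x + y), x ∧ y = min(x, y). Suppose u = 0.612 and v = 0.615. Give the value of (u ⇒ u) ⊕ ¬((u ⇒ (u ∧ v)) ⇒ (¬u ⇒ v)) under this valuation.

u ⇒ u = min(1, 1 − 0.612 + 0.612) = min(1, 1.000) = 1.000
u ∧ v = min(0.612, 0.615) = 0.612
u ⇒ (u ∧ v) = min(1, 1 − 0.612 + 0.612) = min(1, 1.000) = 1.000
¬u = 1 − 0.612 = 0.388
¬u ⇒ v = min(1, 1 − 0.388 + 0.615) = min(1, 1.227) = 1.000
(u ⇒ (u ∧ v)) ⇒ (¬u ⇒ v) = min(1, 1 − 1.000 + 1.000) = min(1, 1.000) = 1.000
¬((u ⇒ (u ∧ v)) ⇒ (¬u ⇒ v)) = 1 − 1.000 = 0.000
(u ⇒ u) ⊕ ¬((u ⇒ (u ∧ v)) ⇒ (¬u ⇒ v)) = min(1, 1.000 + 0.000) = min(1, 1.000) = 1.000

1.000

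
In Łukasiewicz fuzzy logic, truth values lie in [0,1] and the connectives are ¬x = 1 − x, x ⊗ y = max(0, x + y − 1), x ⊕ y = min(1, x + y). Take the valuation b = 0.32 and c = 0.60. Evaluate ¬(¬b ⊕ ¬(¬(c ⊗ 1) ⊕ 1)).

0.32

¬b = 1 − 0.32 = 0.68
c ⊗ 1 = max(0, 0.60 + 1.00 − 1) = max(0, 0.60) = 0.60
¬(c ⊗ 1) = 1 − 0.60 = 0.40
¬(c ⊗ 1) ⊕ 1 = min(1, 0.40 + 1.00) = min(1, 1.40) = 1.00
¬(¬(c ⊗ 1) ⊕ 1) = 1 − 1.00 = 0.00
¬b ⊕ ¬(¬(c ⊗ 1) ⊕ 1) = min(1, 0.68 + 0.00) = min(1, 0.68) = 0.68
¬(¬b ⊕ ¬(¬(c ⊗ 1) ⊕ 1)) = 1 − 0.68 = 0.32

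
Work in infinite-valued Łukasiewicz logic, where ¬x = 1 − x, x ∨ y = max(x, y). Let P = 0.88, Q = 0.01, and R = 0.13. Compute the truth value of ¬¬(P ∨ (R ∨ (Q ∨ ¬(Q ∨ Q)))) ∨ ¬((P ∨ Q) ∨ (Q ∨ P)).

0.99

Q ∨ Q = max(0.01, 0.01) = 0.01
¬(Q ∨ Q) = 1 − 0.01 = 0.99
Q ∨ ¬(Q ∨ Q) = max(0.01, 0.99) = 0.99
R ∨ (Q ∨ ¬(Q ∨ Q)) = max(0.13, 0.99) = 0.99
P ∨ (R ∨ (Q ∨ ¬(Q ∨ Q))) = max(0.88, 0.99) = 0.99
¬(P ∨ (R ∨ (Q ∨ ¬(Q ∨ Q)))) = 1 − 0.99 = 0.01
¬¬(P ∨ (R ∨ (Q ∨ ¬(Q ∨ Q)))) = 1 − 0.01 = 0.99
P ∨ Q = max(0.88, 0.01) = 0.88
Q ∨ P = max(0.01, 0.88) = 0.88
(P ∨ Q) ∨ (Q ∨ P) = max(0.88, 0.88) = 0.88
¬((P ∨ Q) ∨ (Q ∨ P)) = 1 − 0.88 = 0.12
¬¬(P ∨ (R ∨ (Q ∨ ¬(Q ∨ Q)))) ∨ ¬((P ∨ Q) ∨ (Q ∨ P)) = max(0.99, 0.12) = 0.99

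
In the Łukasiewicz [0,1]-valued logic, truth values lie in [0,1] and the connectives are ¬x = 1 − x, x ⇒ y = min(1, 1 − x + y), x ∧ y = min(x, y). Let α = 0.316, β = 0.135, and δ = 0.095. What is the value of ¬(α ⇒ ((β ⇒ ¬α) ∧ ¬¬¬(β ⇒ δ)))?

¬α = 1 − 0.316 = 0.684
β ⇒ ¬α = min(1, 1 − 0.135 + 0.684) = min(1, 1.549) = 1.000
β ⇒ δ = min(1, 1 − 0.135 + 0.095) = min(1, 0.960) = 0.960
¬(β ⇒ δ) = 1 − 0.960 = 0.040
¬¬(β ⇒ δ) = 1 − 0.040 = 0.960
¬¬¬(β ⇒ δ) = 1 − 0.960 = 0.040
(β ⇒ ¬α) ∧ ¬¬¬(β ⇒ δ) = min(1.000, 0.040) = 0.040
α ⇒ ((β ⇒ ¬α) ∧ ¬¬¬(β ⇒ δ)) = min(1, 1 − 0.316 + 0.040) = min(1, 0.724) = 0.724
¬(α ⇒ ((β ⇒ ¬α) ∧ ¬¬¬(β ⇒ δ))) = 1 − 0.724 = 0.276

0.276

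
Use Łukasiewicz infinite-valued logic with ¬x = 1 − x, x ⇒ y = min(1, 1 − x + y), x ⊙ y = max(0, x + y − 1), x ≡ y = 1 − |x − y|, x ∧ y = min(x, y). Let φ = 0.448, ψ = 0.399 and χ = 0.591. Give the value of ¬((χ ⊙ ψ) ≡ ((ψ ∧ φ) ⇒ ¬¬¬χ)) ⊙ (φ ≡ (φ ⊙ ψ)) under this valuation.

0.552

χ ⊙ ψ = max(0, 0.591 + 0.399 − 1) = max(0, -0.010) = 0.000
ψ ∧ φ = min(0.399, 0.448) = 0.399
¬χ = 1 − 0.591 = 0.409
¬¬χ = 1 − 0.409 = 0.591
¬¬¬χ = 1 − 0.591 = 0.409
(ψ ∧ φ) ⇒ ¬¬¬χ = min(1, 1 − 0.399 + 0.409) = min(1, 1.010) = 1.000
(χ ⊙ ψ) ≡ ((ψ ∧ φ) ⇒ ¬¬¬χ) = 1 − |0.000 − 1.000| = 1 − 1.000 = 0.000
¬((χ ⊙ ψ) ≡ ((ψ ∧ φ) ⇒ ¬¬¬χ)) = 1 − 0.000 = 1.000
φ ⊙ ψ = max(0, 0.448 + 0.399 − 1) = max(0, -0.153) = 0.000
φ ≡ (φ ⊙ ψ) = 1 − |0.448 − 0.000| = 1 − 0.448 = 0.552
¬((χ ⊙ ψ) ≡ ((ψ ∧ φ) ⇒ ¬¬¬χ)) ⊙ (φ ≡ (φ ⊙ ψ)) = max(0, 1.000 + 0.552 − 1) = max(0, 0.552) = 0.552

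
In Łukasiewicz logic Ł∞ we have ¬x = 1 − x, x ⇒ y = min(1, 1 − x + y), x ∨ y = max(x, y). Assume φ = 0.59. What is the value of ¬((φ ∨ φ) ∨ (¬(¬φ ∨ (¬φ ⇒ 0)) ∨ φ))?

0.41

φ ∨ φ = max(0.59, 0.59) = 0.59
¬φ = 1 − 0.59 = 0.41
¬φ ⇒ 0 = min(1, 1 − 0.41 + 0.00) = min(1, 0.59) = 0.59
¬φ ∨ (¬φ ⇒ 0) = max(0.41, 0.59) = 0.59
¬(¬φ ∨ (¬φ ⇒ 0)) = 1 − 0.59 = 0.41
¬(¬φ ∨ (¬φ ⇒ 0)) ∨ φ = max(0.41, 0.59) = 0.59
(φ ∨ φ) ∨ (¬(¬φ ∨ (¬φ ⇒ 0)) ∨ φ) = max(0.59, 0.59) = 0.59
¬((φ ∨ φ) ∨ (¬(¬φ ∨ (¬φ ⇒ 0)) ∨ φ)) = 1 − 0.59 = 0.41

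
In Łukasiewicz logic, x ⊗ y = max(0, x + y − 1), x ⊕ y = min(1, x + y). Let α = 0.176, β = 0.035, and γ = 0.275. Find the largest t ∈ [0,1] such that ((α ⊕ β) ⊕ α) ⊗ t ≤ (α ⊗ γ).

0.613

α ⊕ β = min(1, 0.176 + 0.035) = min(1, 0.211) = 0.211
(α ⊕ β) ⊕ α = min(1, 0.211 + 0.176) = min(1, 0.387) = 0.387
So the left factor is (α ⊕ β) ⊕ α = 0.387.
α ⊗ γ = max(0, 0.176 + 0.275 − 1) = max(0, -0.549) = 0.000
So the right-hand bound is α ⊗ γ = 0.000.
The residuum of the Łukasiewicz t-norm gives the supremum: min(1, 1 − 0.387 + 0.000).
1 − 0.387 + 0.000 = 0.613, so t = min(1, 0.613) = 0.613.
Check: 0.387 ⊗ 0.613 = max(0, 0.000) = 0.000 ≤ 0.000.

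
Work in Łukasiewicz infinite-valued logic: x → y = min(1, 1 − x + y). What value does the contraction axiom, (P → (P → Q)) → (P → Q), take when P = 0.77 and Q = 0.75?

P → Q = min(1, 1 − 0.77 + 0.75) = min(1, 0.98) = 0.98
P → (P → Q) = min(1, 1 − 0.77 + 0.98) = min(1, 1.21) = 1.00
(P → (P → Q)) → (P → Q) = min(1, 1 − 1.00 + 0.98) = min(1, 0.98) = 0.98
(The value 0.98 < 1 shows this instance is not satisfied; fails in Ł∞ (the t-norm is not idempotent).)

0.98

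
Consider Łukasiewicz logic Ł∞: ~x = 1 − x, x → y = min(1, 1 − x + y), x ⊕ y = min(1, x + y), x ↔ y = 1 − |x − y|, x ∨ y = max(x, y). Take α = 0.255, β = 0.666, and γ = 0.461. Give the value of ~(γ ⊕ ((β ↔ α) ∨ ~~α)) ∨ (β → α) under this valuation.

0.589

β ↔ α = 1 − |0.666 − 0.255| = 1 − 0.411 = 0.589
~α = 1 − 0.255 = 0.745
~~α = 1 − 0.745 = 0.255
(β ↔ α) ∨ ~~α = max(0.589, 0.255) = 0.589
γ ⊕ ((β ↔ α) ∨ ~~α) = min(1, 0.461 + 0.589) = min(1, 1.050) = 1.000
~(γ ⊕ ((β ↔ α) ∨ ~~α)) = 1 − 1.000 = 0.000
β → α = min(1, 1 − 0.666 + 0.255) = min(1, 0.589) = 0.589
~(γ ⊕ ((β ↔ α) ∨ ~~α)) ∨ (β → α) = max(0.000, 0.589) = 0.589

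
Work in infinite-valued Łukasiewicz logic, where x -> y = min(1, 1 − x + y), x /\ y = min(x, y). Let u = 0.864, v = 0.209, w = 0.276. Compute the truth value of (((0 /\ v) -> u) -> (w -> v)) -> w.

0 /\ v = min(0.000, 0.209) = 0.000
(0 /\ v) -> u = min(1, 1 − 0.000 + 0.864) = min(1, 1.864) = 1.000
w -> v = min(1, 1 − 0.276 + 0.209) = min(1, 0.933) = 0.933
((0 /\ v) -> u) -> (w -> v) = min(1, 1 − 1.000 + 0.933) = min(1, 0.933) = 0.933
(((0 /\ v) -> u) -> (w -> v)) -> w = min(1, 1 − 0.933 + 0.276) = min(1, 0.343) = 0.343

0.343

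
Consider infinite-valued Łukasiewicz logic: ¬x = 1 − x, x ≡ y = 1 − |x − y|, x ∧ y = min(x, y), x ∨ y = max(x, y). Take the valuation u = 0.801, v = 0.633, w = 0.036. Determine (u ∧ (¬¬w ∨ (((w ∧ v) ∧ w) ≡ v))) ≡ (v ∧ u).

0.770

¬w = 1 − 0.036 = 0.964
¬¬w = 1 − 0.964 = 0.036
w ∧ v = min(0.036, 0.633) = 0.036
(w ∧ v) ∧ w = min(0.036, 0.036) = 0.036
((w ∧ v) ∧ w) ≡ v = 1 − |0.036 − 0.633| = 1 − 0.597 = 0.403
¬¬w ∨ (((w ∧ v) ∧ w) ≡ v) = max(0.036, 0.403) = 0.403
u ∧ (¬¬w ∨ (((w ∧ v) ∧ w) ≡ v)) = min(0.801, 0.403) = 0.403
v ∧ u = min(0.633, 0.801) = 0.633
(u ∧ (¬¬w ∨ (((w ∧ v) ∧ w) ≡ v))) ≡ (v ∧ u) = 1 − |0.403 − 0.633| = 1 − 0.230 = 0.770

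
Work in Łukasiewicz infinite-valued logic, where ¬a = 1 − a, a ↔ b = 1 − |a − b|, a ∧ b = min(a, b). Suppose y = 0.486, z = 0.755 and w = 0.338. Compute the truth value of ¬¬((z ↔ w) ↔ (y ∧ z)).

0.903

z ↔ w = 1 − |0.755 − 0.338| = 1 − 0.417 = 0.583
y ∧ z = min(0.486, 0.755) = 0.486
(z ↔ w) ↔ (y ∧ z) = 1 − |0.583 − 0.486| = 1 − 0.097 = 0.903
¬((z ↔ w) ↔ (y ∧ z)) = 1 − 0.903 = 0.097
¬¬((z ↔ w) ↔ (y ∧ z)) = 1 − 0.097 = 0.903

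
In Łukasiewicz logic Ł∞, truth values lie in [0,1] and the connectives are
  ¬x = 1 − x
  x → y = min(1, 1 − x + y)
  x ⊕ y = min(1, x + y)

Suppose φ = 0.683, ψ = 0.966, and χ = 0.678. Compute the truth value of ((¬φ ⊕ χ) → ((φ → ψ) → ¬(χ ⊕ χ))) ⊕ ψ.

¬φ = 1 − 0.683 = 0.317
¬φ ⊕ χ = min(1, 0.317 + 0.678) = min(1, 0.995) = 0.995
φ → ψ = min(1, 1 − 0.683 + 0.966) = min(1, 1.283) = 1.000
χ ⊕ χ = min(1, 0.678 + 0.678) = min(1, 1.356) = 1.000
¬(χ ⊕ χ) = 1 − 1.000 = 0.000
(φ → ψ) → ¬(χ ⊕ χ) = min(1, 1 − 1.000 + 0.000) = min(1, 0.000) = 0.000
(¬φ ⊕ χ) → ((φ → ψ) → ¬(χ ⊕ χ)) = min(1, 1 − 0.995 + 0.000) = min(1, 0.005) = 0.005
((¬φ ⊕ χ) → ((φ → ψ) → ¬(χ ⊕ χ))) ⊕ ψ = min(1, 0.005 + 0.966) = min(1, 0.971) = 0.971

0.971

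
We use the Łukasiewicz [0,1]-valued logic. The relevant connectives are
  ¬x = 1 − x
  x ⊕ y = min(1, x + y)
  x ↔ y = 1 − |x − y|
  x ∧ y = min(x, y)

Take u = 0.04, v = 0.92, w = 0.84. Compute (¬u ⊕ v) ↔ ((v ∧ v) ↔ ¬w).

0.24

¬u = 1 − 0.04 = 0.96
¬u ⊕ v = min(1, 0.96 + 0.92) = min(1, 1.88) = 1.00
v ∧ v = min(0.92, 0.92) = 0.92
¬w = 1 − 0.84 = 0.16
(v ∧ v) ↔ ¬w = 1 − |0.92 − 0.16| = 1 − 0.76 = 0.24
(¬u ⊕ v) ↔ ((v ∧ v) ↔ ¬w) = 1 − |1.00 − 0.24| = 1 − 0.76 = 0.24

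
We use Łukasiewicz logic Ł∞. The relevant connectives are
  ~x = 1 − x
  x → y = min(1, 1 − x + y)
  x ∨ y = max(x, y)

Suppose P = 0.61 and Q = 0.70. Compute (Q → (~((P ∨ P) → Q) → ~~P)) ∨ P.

P ∨ P = max(0.61, 0.61) = 0.61
(P ∨ P) → Q = min(1, 1 − 0.61 + 0.70) = min(1, 1.09) = 1.00
~((P ∨ P) → Q) = 1 − 1.00 = 0.00
~P = 1 − 0.61 = 0.39
~~P = 1 − 0.39 = 0.61
~((P ∨ P) → Q) → ~~P = min(1, 1 − 0.00 + 0.61) = min(1, 1.61) = 1.00
Q → (~((P ∨ P) → Q) → ~~P) = min(1, 1 − 0.70 + 1.00) = min(1, 1.30) = 1.00
(Q → (~((P ∨ P) → Q) → ~~P)) ∨ P = max(1.00, 0.61) = 1.00

1.00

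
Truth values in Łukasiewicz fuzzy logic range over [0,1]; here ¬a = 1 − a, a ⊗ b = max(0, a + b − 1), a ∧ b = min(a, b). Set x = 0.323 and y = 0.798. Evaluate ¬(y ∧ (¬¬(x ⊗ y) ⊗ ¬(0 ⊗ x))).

x ⊗ y = max(0, 0.323 + 0.798 − 1) = max(0, 0.121) = 0.121
¬(x ⊗ y) = 1 − 0.121 = 0.879
¬¬(x ⊗ y) = 1 − 0.879 = 0.121
0 ⊗ x = max(0, 0.000 + 0.323 − 1) = max(0, -0.677) = 0.000
¬(0 ⊗ x) = 1 − 0.000 = 1.000
¬¬(x ⊗ y) ⊗ ¬(0 ⊗ x) = max(0, 0.121 + 1.000 − 1) = max(0, 0.121) = 0.121
y ∧ (¬¬(x ⊗ y) ⊗ ¬(0 ⊗ x)) = min(0.798, 0.121) = 0.121
¬(y ∧ (¬¬(x ⊗ y) ⊗ ¬(0 ⊗ x))) = 1 − 0.121 = 0.879

0.879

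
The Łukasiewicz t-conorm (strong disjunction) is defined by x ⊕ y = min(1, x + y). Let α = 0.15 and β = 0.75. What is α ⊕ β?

0.90

α ⊕ β = min(1, 0.15 + 0.75) = min(1, 0.90) = 0.90
For comparison, the Gödel t-conorm max(x, y) would give 0.75.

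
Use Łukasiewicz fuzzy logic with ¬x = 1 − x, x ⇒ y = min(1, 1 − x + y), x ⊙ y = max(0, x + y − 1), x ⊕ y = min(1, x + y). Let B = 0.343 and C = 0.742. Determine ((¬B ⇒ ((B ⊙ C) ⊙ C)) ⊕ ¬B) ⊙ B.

0.343

¬B = 1 − 0.343 = 0.657
B ⊙ C = max(0, 0.343 + 0.742 − 1) = max(0, 0.085) = 0.085
(B ⊙ C) ⊙ C = max(0, 0.085 + 0.742 − 1) = max(0, -0.173) = 0.000
¬B ⇒ ((B ⊙ C) ⊙ C) = min(1, 1 − 0.657 + 0.000) = min(1, 0.343) = 0.343
(¬B ⇒ ((B ⊙ C) ⊙ C)) ⊕ ¬B = min(1, 0.343 + 0.657) = min(1, 1.000) = 1.000
((¬B ⇒ ((B ⊙ C) ⊙ C)) ⊕ ¬B) ⊙ B = max(0, 1.000 + 0.343 − 1) = max(0, 0.343) = 0.343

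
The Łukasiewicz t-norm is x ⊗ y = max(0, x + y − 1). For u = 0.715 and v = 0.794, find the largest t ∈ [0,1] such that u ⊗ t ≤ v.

The residuum of the Łukasiewicz t-norm gives the supremum: min(1, 1 − 0.715 + 0.794).
1 − 0.715 + 0.794 = 1.079, so t = min(1, 1.079) = 1.000.
Check: 0.715 ⊗ 1.000 = max(0, 0.715) = 0.715 ≤ 0.794.

1.000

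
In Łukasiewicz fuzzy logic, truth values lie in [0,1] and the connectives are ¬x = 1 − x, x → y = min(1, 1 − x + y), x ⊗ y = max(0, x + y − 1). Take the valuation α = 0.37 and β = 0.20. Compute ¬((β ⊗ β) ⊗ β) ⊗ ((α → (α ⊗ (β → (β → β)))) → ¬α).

β ⊗ β = max(0, 0.20 + 0.20 − 1) = max(0, -0.60) = 0.00
(β ⊗ β) ⊗ β = max(0, 0.00 + 0.20 − 1) = max(0, -0.80) = 0.00
¬((β ⊗ β) ⊗ β) = 1 − 0.00 = 1.00
β → β = min(1, 1 − 0.20 + 0.20) = min(1, 1.00) = 1.00
β → (β → β) = min(1, 1 − 0.20 + 1.00) = min(1, 1.80) = 1.00
α ⊗ (β → (β → β)) = max(0, 0.37 + 1.00 − 1) = max(0, 0.37) = 0.37
α → (α ⊗ (β → (β → β))) = min(1, 1 − 0.37 + 0.37) = min(1, 1.00) = 1.00
¬α = 1 − 0.37 = 0.63
(α → (α ⊗ (β → (β → β)))) → ¬α = min(1, 1 − 1.00 + 0.63) = min(1, 0.63) = 0.63
¬((β ⊗ β) ⊗ β) ⊗ ((α → (α ⊗ (β → (β → β)))) → ¬α) = max(0, 1.00 + 0.63 − 1) = max(0, 0.63) = 0.63

0.63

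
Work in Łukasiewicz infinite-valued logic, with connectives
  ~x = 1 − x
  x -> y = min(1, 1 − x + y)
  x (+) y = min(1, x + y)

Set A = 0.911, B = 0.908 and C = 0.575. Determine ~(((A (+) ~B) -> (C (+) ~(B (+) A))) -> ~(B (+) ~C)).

0.575

~B = 1 − 0.908 = 0.092
A (+) ~B = min(1, 0.911 + 0.092) = min(1, 1.003) = 1.000
B (+) A = min(1, 0.908 + 0.911) = min(1, 1.819) = 1.000
~(B (+) A) = 1 − 1.000 = 0.000
C (+) ~(B (+) A) = min(1, 0.575 + 0.000) = min(1, 0.575) = 0.575
(A (+) ~B) -> (C (+) ~(B (+) A)) = min(1, 1 − 1.000 + 0.575) = min(1, 0.575) = 0.575
~C = 1 − 0.575 = 0.425
B (+) ~C = min(1, 0.908 + 0.425) = min(1, 1.333) = 1.000
~(B (+) ~C) = 1 − 1.000 = 0.000
((A (+) ~B) -> (C (+) ~(B (+) A))) -> ~(B (+) ~C) = min(1, 1 − 0.575 + 0.000) = min(1, 0.425) = 0.425
~(((A (+) ~B) -> (C (+) ~(B (+) A))) -> ~(B (+) ~C)) = 1 − 0.425 = 0.575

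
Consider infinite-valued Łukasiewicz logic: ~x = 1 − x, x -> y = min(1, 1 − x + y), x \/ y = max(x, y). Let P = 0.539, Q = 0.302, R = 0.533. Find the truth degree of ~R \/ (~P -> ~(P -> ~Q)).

~R = 1 − 0.533 = 0.467
~P = 1 − 0.539 = 0.461
~Q = 1 − 0.302 = 0.698
P -> ~Q = min(1, 1 − 0.539 + 0.698) = min(1, 1.159) = 1.000
~(P -> ~Q) = 1 − 1.000 = 0.000
~P -> ~(P -> ~Q) = min(1, 1 − 0.461 + 0.000) = min(1, 0.539) = 0.539
~R \/ (~P -> ~(P -> ~Q)) = max(0.467, 0.539) = 0.539

0.539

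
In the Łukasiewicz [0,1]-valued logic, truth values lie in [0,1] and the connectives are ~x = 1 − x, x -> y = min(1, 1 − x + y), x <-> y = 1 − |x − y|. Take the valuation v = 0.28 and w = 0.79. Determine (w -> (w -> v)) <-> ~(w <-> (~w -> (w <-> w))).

w -> v = min(1, 1 − 0.79 + 0.28) = min(1, 0.49) = 0.49
w -> (w -> v) = min(1, 1 − 0.79 + 0.49) = min(1, 0.70) = 0.70
~w = 1 − 0.79 = 0.21
w <-> w = 1 − |0.79 − 0.79| = 1 − 0.00 = 1.00
~w -> (w <-> w) = min(1, 1 − 0.21 + 1.00) = min(1, 1.79) = 1.00
w <-> (~w -> (w <-> w)) = 1 − |0.79 − 1.00| = 1 − 0.21 = 0.79
~(w <-> (~w -> (w <-> w))) = 1 − 0.79 = 0.21
(w -> (w -> v)) <-> ~(w <-> (~w -> (w <-> w))) = 1 − |0.70 − 0.21| = 1 − 0.49 = 0.51

0.51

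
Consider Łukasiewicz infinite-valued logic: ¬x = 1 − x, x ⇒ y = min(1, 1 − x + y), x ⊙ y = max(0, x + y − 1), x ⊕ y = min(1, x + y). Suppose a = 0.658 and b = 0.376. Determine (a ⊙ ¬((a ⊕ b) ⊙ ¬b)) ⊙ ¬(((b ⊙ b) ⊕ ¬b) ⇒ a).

a ⊕ b = min(1, 0.658 + 0.376) = min(1, 1.034) = 1.000
¬b = 1 − 0.376 = 0.624
(a ⊕ b) ⊙ ¬b = max(0, 1.000 + 0.624 − 1) = max(0, 0.624) = 0.624
¬((a ⊕ b) ⊙ ¬b) = 1 − 0.624 = 0.376
a ⊙ ¬((a ⊕ b) ⊙ ¬b) = max(0, 0.658 + 0.376 − 1) = max(0, 0.034) = 0.034
b ⊙ b = max(0, 0.376 + 0.376 − 1) = max(0, -0.248) = 0.000
(b ⊙ b) ⊕ ¬b = min(1, 0.000 + 0.624) = min(1, 0.624) = 0.624
((b ⊙ b) ⊕ ¬b) ⇒ a = min(1, 1 − 0.624 + 0.658) = min(1, 1.034) = 1.000
¬(((b ⊙ b) ⊕ ¬b) ⇒ a) = 1 − 1.000 = 0.000
(a ⊙ ¬((a ⊕ b) ⊙ ¬b)) ⊙ ¬(((b ⊙ b) ⊕ ¬b) ⇒ a) = max(0, 0.034 + 0.000 − 1) = max(0, -0.966) = 0.000

0.000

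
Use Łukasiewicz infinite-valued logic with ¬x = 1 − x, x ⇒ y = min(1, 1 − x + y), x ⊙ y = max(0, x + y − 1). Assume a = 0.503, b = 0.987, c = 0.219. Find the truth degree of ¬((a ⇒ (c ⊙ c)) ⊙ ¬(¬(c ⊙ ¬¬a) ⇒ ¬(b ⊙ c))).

c ⊙ c = max(0, 0.219 + 0.219 − 1) = max(0, -0.562) = 0.000
a ⇒ (c ⊙ c) = min(1, 1 − 0.503 + 0.000) = min(1, 0.497) = 0.497
¬a = 1 − 0.503 = 0.497
¬¬a = 1 − 0.497 = 0.503
c ⊙ ¬¬a = max(0, 0.219 + 0.503 − 1) = max(0, -0.278) = 0.000
¬(c ⊙ ¬¬a) = 1 − 0.000 = 1.000
b ⊙ c = max(0, 0.987 + 0.219 − 1) = max(0, 0.206) = 0.206
¬(b ⊙ c) = 1 − 0.206 = 0.794
¬(c ⊙ ¬¬a) ⇒ ¬(b ⊙ c) = min(1, 1 − 1.000 + 0.794) = min(1, 0.794) = 0.794
¬(¬(c ⊙ ¬¬a) ⇒ ¬(b ⊙ c)) = 1 − 0.794 = 0.206
(a ⇒ (c ⊙ c)) ⊙ ¬(¬(c ⊙ ¬¬a) ⇒ ¬(b ⊙ c)) = max(0, 0.497 + 0.206 − 1) = max(0, -0.297) = 0.000
¬((a ⇒ (c ⊙ c)) ⊙ ¬(¬(c ⊙ ¬¬a) ⇒ ¬(b ⊙ c))) = 1 − 0.000 = 1.000

1.000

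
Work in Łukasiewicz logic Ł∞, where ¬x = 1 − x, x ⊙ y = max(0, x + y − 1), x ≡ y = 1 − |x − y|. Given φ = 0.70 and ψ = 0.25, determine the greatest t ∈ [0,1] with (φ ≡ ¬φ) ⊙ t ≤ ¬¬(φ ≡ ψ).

0.95

¬φ = 1 − 0.70 = 0.30
φ ≡ ¬φ = 1 − |0.70 − 0.30| = 1 − 0.40 = 0.60
So the left factor is φ ≡ ¬φ = 0.60.
φ ≡ ψ = 1 − |0.70 − 0.25| = 1 − 0.45 = 0.55
¬(φ ≡ ψ) = 1 − 0.55 = 0.45
¬¬(φ ≡ ψ) = 1 − 0.45 = 0.55
So the right-hand bound is ¬¬(φ ≡ ψ) = 0.55.
The residuum of the Łukasiewicz t-norm gives the supremum: min(1, 1 − 0.60 + 0.55).
1 − 0.60 + 0.55 = 0.95, so t = min(1, 0.95) = 0.95.
Check: 0.60 ⊙ 0.95 = max(0, 0.55) = 0.55 ≤ 0.55.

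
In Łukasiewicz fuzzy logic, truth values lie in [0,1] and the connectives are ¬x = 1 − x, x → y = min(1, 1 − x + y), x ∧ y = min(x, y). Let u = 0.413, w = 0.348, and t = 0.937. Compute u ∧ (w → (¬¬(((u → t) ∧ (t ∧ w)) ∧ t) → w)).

0.413

u → t = min(1, 1 − 0.413 + 0.937) = min(1, 1.524) = 1.000
t ∧ w = min(0.937, 0.348) = 0.348
(u → t) ∧ (t ∧ w) = min(1.000, 0.348) = 0.348
((u → t) ∧ (t ∧ w)) ∧ t = min(0.348, 0.937) = 0.348
¬(((u → t) ∧ (t ∧ w)) ∧ t) = 1 − 0.348 = 0.652
¬¬(((u → t) ∧ (t ∧ w)) ∧ t) = 1 − 0.652 = 0.348
¬¬(((u → t) ∧ (t ∧ w)) ∧ t) → w = min(1, 1 − 0.348 + 0.348) = min(1, 1.000) = 1.000
w → (¬¬(((u → t) ∧ (t ∧ w)) ∧ t) → w) = min(1, 1 − 0.348 + 1.000) = min(1, 1.652) = 1.000
u ∧ (w → (¬¬(((u → t) ∧ (t ∧ w)) ∧ t) → w)) = min(0.413, 1.000) = 0.413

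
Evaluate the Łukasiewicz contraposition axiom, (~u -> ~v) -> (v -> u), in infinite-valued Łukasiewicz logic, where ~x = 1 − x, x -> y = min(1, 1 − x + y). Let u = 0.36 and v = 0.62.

1.00

~u = 1 − 0.36 = 0.64
~v = 1 − 0.62 = 0.38
~u -> ~v = min(1, 1 − 0.64 + 0.38) = min(1, 0.74) = 0.74
v -> u = min(1, 1 − 0.62 + 0.36) = min(1, 0.74) = 0.74
(~u -> ~v) -> (v -> u) = min(1, 1 − 0.74 + 0.74) = min(1, 1.00) = 1.00
(As expected: an axiom of Ł∞, always 1.)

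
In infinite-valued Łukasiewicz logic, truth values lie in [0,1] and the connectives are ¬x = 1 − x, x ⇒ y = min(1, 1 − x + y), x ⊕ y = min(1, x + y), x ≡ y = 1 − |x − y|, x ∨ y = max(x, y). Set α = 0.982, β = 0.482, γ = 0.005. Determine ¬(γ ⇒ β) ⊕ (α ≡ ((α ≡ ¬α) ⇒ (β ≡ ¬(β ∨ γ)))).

γ ⇒ β = min(1, 1 − 0.005 + 0.482) = min(1, 1.477) = 1.000
¬(γ ⇒ β) = 1 − 1.000 = 0.000
¬α = 1 − 0.982 = 0.018
α ≡ ¬α = 1 − |0.982 − 0.018| = 1 − 0.964 = 0.036
β ∨ γ = max(0.482, 0.005) = 0.482
¬(β ∨ γ) = 1 − 0.482 = 0.518
β ≡ ¬(β ∨ γ) = 1 − |0.482 − 0.518| = 1 − 0.036 = 0.964
(α ≡ ¬α) ⇒ (β ≡ ¬(β ∨ γ)) = min(1, 1 − 0.036 + 0.964) = min(1, 1.928) = 1.000
α ≡ ((α ≡ ¬α) ⇒ (β ≡ ¬(β ∨ γ))) = 1 − |0.982 − 1.000| = 1 − 0.018 = 0.982
¬(γ ⇒ β) ⊕ (α ≡ ((α ≡ ¬α) ⇒ (β ≡ ¬(β ∨ γ)))) = min(1, 0.000 + 0.982) = min(1, 0.982) = 0.982

0.982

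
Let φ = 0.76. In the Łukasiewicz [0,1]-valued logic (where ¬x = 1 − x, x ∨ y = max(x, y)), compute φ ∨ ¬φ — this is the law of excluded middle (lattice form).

0.76

¬φ = 1 − 0.76 = 0.24
φ ∨ ¬φ = max(0.76, 0.24) = 0.76
(The value 0.76 < 1 shows this instance is not satisfied; not a Ł∞-tautology — its value is max(a, 1−a).)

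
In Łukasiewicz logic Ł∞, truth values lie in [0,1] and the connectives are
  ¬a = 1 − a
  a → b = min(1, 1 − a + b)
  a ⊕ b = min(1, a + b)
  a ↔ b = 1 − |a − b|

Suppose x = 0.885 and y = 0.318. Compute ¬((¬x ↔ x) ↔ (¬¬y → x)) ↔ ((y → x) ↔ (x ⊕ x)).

0.770

¬x = 1 − 0.885 = 0.115
¬x ↔ x = 1 − |0.115 − 0.885| = 1 − 0.770 = 0.230
¬y = 1 − 0.318 = 0.682
¬¬y = 1 − 0.682 = 0.318
¬¬y → x = min(1, 1 − 0.318 + 0.885) = min(1, 1.567) = 1.000
(¬x ↔ x) ↔ (¬¬y → x) = 1 − |0.230 − 1.000| = 1 − 0.770 = 0.230
¬((¬x ↔ x) ↔ (¬¬y → x)) = 1 − 0.230 = 0.770
y → x = min(1, 1 − 0.318 + 0.885) = min(1, 1.567) = 1.000
x ⊕ x = min(1, 0.885 + 0.885) = min(1, 1.770) = 1.000
(y → x) ↔ (x ⊕ x) = 1 − |1.000 − 1.000| = 1 − 0.000 = 1.000
¬((¬x ↔ x) ↔ (¬¬y → x)) ↔ ((y → x) ↔ (x ⊕ x)) = 1 − |0.770 − 1.000| = 1 − 0.230 = 0.770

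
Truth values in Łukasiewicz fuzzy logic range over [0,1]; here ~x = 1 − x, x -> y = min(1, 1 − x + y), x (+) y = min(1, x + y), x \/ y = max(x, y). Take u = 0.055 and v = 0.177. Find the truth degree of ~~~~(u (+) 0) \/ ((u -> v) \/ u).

1.000

u (+) 0 = min(1, 0.055 + 0.000) = min(1, 0.055) = 0.055
~(u (+) 0) = 1 − 0.055 = 0.945
~~(u (+) 0) = 1 − 0.945 = 0.055
~~~(u (+) 0) = 1 − 0.055 = 0.945
~~~~(u (+) 0) = 1 − 0.945 = 0.055
u -> v = min(1, 1 − 0.055 + 0.177) = min(1, 1.122) = 1.000
(u -> v) \/ u = max(1.000, 0.055) = 1.000
~~~~(u (+) 0) \/ ((u -> v) \/ u) = max(0.055, 1.000) = 1.000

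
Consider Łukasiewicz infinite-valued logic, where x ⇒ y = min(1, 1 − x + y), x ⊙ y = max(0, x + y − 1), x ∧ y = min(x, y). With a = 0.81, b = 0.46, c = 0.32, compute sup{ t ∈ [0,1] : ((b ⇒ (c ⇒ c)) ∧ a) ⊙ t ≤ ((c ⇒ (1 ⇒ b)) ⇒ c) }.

0.51

c ⇒ c = min(1, 1 − 0.32 + 0.32) = min(1, 1.00) = 1.00
b ⇒ (c ⇒ c) = min(1, 1 − 0.46 + 1.00) = min(1, 1.54) = 1.00
(b ⇒ (c ⇒ c)) ∧ a = min(1.00, 0.81) = 0.81
So the left factor is (b ⇒ (c ⇒ c)) ∧ a = 0.81.
1 ⇒ b = min(1, 1 − 1.00 + 0.46) = min(1, 0.46) = 0.46
c ⇒ (1 ⇒ b) = min(1, 1 − 0.32 + 0.46) = min(1, 1.14) = 1.00
(c ⇒ (1 ⇒ b)) ⇒ c = min(1, 1 − 1.00 + 0.32) = min(1, 0.32) = 0.32
So the right-hand bound is (c ⇒ (1 ⇒ b)) ⇒ c = 0.32.
The residuum of the Łukasiewicz t-norm gives the supremum: min(1, 1 − 0.81 + 0.32).
1 − 0.81 + 0.32 = 0.51, so t = min(1, 0.51) = 0.51.
Check: 0.81 ⊙ 0.51 = max(0, 0.32) = 0.32 ≤ 0.32.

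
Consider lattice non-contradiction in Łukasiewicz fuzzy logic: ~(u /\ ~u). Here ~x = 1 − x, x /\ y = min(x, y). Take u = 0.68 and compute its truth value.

~u = 1 − 0.68 = 0.32
u /\ ~u = min(0.68, 0.32) = 0.32
~(u /\ ~u) = 1 − 0.32 = 0.68
(The value 0.68 < 1 shows this instance is not satisfied; not a Ł∞-tautology — its value is 1 − min(a, 1−a).)

0.68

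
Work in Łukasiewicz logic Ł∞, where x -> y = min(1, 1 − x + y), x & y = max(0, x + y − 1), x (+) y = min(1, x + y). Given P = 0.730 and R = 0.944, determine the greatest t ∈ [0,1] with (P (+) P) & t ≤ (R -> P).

0.786

P (+) P = min(1, 0.730 + 0.730) = min(1, 1.460) = 1.000
So the left factor is P (+) P = 1.000.
R -> P = min(1, 1 − 0.944 + 0.730) = min(1, 0.786) = 0.786
So the right-hand bound is R -> P = 0.786.
The residuum of the Łukasiewicz t-norm gives the supremum: min(1, 1 − 1.000 + 0.786).
1 − 1.000 + 0.786 = 0.786, so t = min(1, 0.786) = 0.786.
Check: 1.000 & 0.786 = max(0, 0.786) = 0.786 ≤ 0.786.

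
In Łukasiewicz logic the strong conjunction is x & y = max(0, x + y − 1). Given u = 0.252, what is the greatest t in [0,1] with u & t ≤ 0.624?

The residuum of the Łukasiewicz t-norm gives the supremum: min(1, 1 − 0.252 + 0.624).
1 − 0.252 + 0.624 = 1.372, so t = min(1, 1.372) = 1.000.
Check: 0.252 & 1.000 = max(0, 0.252) = 0.252 ≤ 0.624.

1.000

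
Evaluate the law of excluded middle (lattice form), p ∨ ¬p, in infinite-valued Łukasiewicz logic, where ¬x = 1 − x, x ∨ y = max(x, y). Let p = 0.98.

¬p = 1 − 0.98 = 0.02
p ∨ ¬p = max(0.98, 0.02) = 0.98
(The value 0.98 < 1 shows this instance is not satisfied; not a Ł∞-tautology — its value is max(a, 1−a).)

0.98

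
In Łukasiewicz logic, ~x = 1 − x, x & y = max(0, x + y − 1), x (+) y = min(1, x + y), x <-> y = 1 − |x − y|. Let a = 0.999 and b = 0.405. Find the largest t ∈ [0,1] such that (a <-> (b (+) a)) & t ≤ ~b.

b (+) a = min(1, 0.405 + 0.999) = min(1, 1.404) = 1.000
a <-> (b (+) a) = 1 − |0.999 − 1.000| = 1 − 0.001 = 0.999
So the left factor is a <-> (b (+) a) = 0.999.
~b = 1 − 0.405 = 0.595
So the right-hand bound is ~b = 0.595.
The residuum of the Łukasiewicz t-norm gives the supremum: min(1, 1 − 0.999 + 0.595).
1 − 0.999 + 0.595 = 0.596, so t = min(1, 0.596) = 0.596.
Check: 0.999 & 0.596 = max(0, 0.595) = 0.595 ≤ 0.595.

0.596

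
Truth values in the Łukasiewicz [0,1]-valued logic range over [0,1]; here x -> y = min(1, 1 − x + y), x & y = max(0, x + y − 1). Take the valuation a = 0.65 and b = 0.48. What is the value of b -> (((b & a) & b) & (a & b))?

b & a = max(0, 0.48 + 0.65 − 1) = max(0, 0.13) = 0.13
(b & a) & b = max(0, 0.13 + 0.48 − 1) = max(0, -0.39) = 0.00
a & b = max(0, 0.65 + 0.48 − 1) = max(0, 0.13) = 0.13
((b & a) & b) & (a & b) = max(0, 0.00 + 0.13 − 1) = max(0, -0.87) = 0.00
b -> (((b & a) & b) & (a & b)) = min(1, 1 − 0.48 + 0.00) = min(1, 0.52) = 0.52

0.52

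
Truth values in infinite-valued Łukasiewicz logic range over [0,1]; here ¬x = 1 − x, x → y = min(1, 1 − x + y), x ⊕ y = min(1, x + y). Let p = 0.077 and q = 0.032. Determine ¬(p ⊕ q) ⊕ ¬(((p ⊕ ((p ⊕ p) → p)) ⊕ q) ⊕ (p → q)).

0.891

p ⊕ q = min(1, 0.077 + 0.032) = min(1, 0.109) = 0.109
¬(p ⊕ q) = 1 − 0.109 = 0.891
p ⊕ p = min(1, 0.077 + 0.077) = min(1, 0.154) = 0.154
(p ⊕ p) → p = min(1, 1 − 0.154 + 0.077) = min(1, 0.923) = 0.923
p ⊕ ((p ⊕ p) → p) = min(1, 0.077 + 0.923) = min(1, 1.000) = 1.000
(p ⊕ ((p ⊕ p) → p)) ⊕ q = min(1, 1.000 + 0.032) = min(1, 1.032) = 1.000
p → q = min(1, 1 − 0.077 + 0.032) = min(1, 0.955) = 0.955
((p ⊕ ((p ⊕ p) → p)) ⊕ q) ⊕ (p → q) = min(1, 1.000 + 0.955) = min(1, 1.955) = 1.000
¬(((p ⊕ ((p ⊕ p) → p)) ⊕ q) ⊕ (p → q)) = 1 − 1.000 = 0.000
¬(p ⊕ q) ⊕ ¬(((p ⊕ ((p ⊕ p) → p)) ⊕ q) ⊕ (p → q)) = min(1, 0.891 + 0.000) = min(1, 0.891) = 0.891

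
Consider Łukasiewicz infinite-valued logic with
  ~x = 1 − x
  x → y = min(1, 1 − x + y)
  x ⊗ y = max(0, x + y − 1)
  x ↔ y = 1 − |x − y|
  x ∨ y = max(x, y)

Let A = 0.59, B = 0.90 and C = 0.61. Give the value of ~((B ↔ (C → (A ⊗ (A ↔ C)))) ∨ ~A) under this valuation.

0.06

A ↔ C = 1 − |0.59 − 0.61| = 1 − 0.02 = 0.98
A ⊗ (A ↔ C) = max(0, 0.59 + 0.98 − 1) = max(0, 0.57) = 0.57
C → (A ⊗ (A ↔ C)) = min(1, 1 − 0.61 + 0.57) = min(1, 0.96) = 0.96
B ↔ (C → (A ⊗ (A ↔ C))) = 1 − |0.90 − 0.96| = 1 − 0.06 = 0.94
~A = 1 − 0.59 = 0.41
(B ↔ (C → (A ⊗ (A ↔ C)))) ∨ ~A = max(0.94, 0.41) = 0.94
~((B ↔ (C → (A ⊗ (A ↔ C)))) ∨ ~A) = 1 − 0.94 = 0.06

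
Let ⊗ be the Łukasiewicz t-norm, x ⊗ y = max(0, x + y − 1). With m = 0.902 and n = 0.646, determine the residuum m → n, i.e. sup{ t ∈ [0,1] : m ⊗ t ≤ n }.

0.744

The residuum of the Łukasiewicz t-norm gives the supremum: min(1, 1 − 0.902 + 0.646).
1 − 0.902 + 0.646 = 0.744, so t = min(1, 0.744) = 0.744.
Check: 0.902 ⊗ 0.744 = max(0, 0.646) = 0.646 ≤ 0.646.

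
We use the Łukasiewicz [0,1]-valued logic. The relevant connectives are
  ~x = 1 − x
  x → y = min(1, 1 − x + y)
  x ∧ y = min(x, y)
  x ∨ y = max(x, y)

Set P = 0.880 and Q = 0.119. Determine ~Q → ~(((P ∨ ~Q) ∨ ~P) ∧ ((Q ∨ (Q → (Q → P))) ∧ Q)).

~Q = 1 − 0.119 = 0.881
P ∨ ~Q = max(0.880, 0.881) = 0.881
~P = 1 − 0.880 = 0.120
(P ∨ ~Q) ∨ ~P = max(0.881, 0.120) = 0.881
Q → P = min(1, 1 − 0.119 + 0.880) = min(1, 1.761) = 1.000
Q → (Q → P) = min(1, 1 − 0.119 + 1.000) = min(1, 1.881) = 1.000
Q ∨ (Q → (Q → P)) = max(0.119, 1.000) = 1.000
(Q ∨ (Q → (Q → P))) ∧ Q = min(1.000, 0.119) = 0.119
((P ∨ ~Q) ∨ ~P) ∧ ((Q ∨ (Q → (Q → P))) ∧ Q) = min(0.881, 0.119) = 0.119
~(((P ∨ ~Q) ∨ ~P) ∧ ((Q ∨ (Q → (Q → P))) ∧ Q)) = 1 − 0.119 = 0.881
~Q → ~(((P ∨ ~Q) ∨ ~P) ∧ ((Q ∨ (Q → (Q → P))) ∧ Q)) = min(1, 1 − 0.881 + 0.881) = min(1, 1.000) = 1.000

1.000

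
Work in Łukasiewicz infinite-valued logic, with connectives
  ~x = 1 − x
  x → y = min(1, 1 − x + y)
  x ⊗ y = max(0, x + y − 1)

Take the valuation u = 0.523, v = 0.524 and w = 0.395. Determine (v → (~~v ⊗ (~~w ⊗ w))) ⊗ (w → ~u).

~v = 1 − 0.524 = 0.476
~~v = 1 − 0.476 = 0.524
~w = 1 − 0.395 = 0.605
~~w = 1 − 0.605 = 0.395
~~w ⊗ w = max(0, 0.395 + 0.395 − 1) = max(0, -0.210) = 0.000
~~v ⊗ (~~w ⊗ w) = max(0, 0.524 + 0.000 − 1) = max(0, -0.476) = 0.000
v → (~~v ⊗ (~~w ⊗ w)) = min(1, 1 − 0.524 + 0.000) = min(1, 0.476) = 0.476
~u = 1 − 0.523 = 0.477
w → ~u = min(1, 1 − 0.395 + 0.477) = min(1, 1.082) = 1.000
(v → (~~v ⊗ (~~w ⊗ w))) ⊗ (w → ~u) = max(0, 0.476 + 1.000 − 1) = max(0, 0.476) = 0.476

0.476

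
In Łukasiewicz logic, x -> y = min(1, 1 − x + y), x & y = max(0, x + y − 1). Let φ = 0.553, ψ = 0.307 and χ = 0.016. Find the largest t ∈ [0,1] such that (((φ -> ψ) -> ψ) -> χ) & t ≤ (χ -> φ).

1.000

φ -> ψ = min(1, 1 − 0.553 + 0.307) = min(1, 0.754) = 0.754
(φ -> ψ) -> ψ = min(1, 1 − 0.754 + 0.307) = min(1, 0.553) = 0.553
((φ -> ψ) -> ψ) -> χ = min(1, 1 − 0.553 + 0.016) = min(1, 0.463) = 0.463
So the left factor is ((φ -> ψ) -> ψ) -> χ = 0.463.
χ -> φ = min(1, 1 − 0.016 + 0.553) = min(1, 1.537) = 1.000
So the right-hand bound is χ -> φ = 1.000.
The residuum of the Łukasiewicz t-norm gives the supremum: min(1, 1 − 0.463 + 1.000).
1 − 0.463 + 1.000 = 1.537, so t = min(1, 1.537) = 1.000.
Check: 0.463 & 1.000 = max(0, 0.463) = 0.463 ≤ 1.000.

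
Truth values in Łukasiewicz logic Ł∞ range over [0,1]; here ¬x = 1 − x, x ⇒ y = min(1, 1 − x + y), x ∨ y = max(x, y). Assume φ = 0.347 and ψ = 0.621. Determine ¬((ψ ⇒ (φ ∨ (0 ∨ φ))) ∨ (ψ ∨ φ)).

0.274

0 ∨ φ = max(0.000, 0.347) = 0.347
φ ∨ (0 ∨ φ) = max(0.347, 0.347) = 0.347
ψ ⇒ (φ ∨ (0 ∨ φ)) = min(1, 1 − 0.621 + 0.347) = min(1, 0.726) = 0.726
ψ ∨ φ = max(0.621, 0.347) = 0.621
(ψ ⇒ (φ ∨ (0 ∨ φ))) ∨ (ψ ∨ φ) = max(0.726, 0.621) = 0.726
¬((ψ ⇒ (φ ∨ (0 ∨ φ))) ∨ (ψ ∨ φ)) = 1 − 0.726 = 0.274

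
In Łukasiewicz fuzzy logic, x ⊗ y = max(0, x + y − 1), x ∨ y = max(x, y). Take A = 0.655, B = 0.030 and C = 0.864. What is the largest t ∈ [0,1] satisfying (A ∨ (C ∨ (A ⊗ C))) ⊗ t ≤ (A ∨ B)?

A ⊗ C = max(0, 0.655 + 0.864 − 1) = max(0, 0.519) = 0.519
C ∨ (A ⊗ C) = max(0.864, 0.519) = 0.864
A ∨ (C ∨ (A ⊗ C)) = max(0.655, 0.864) = 0.864
So the left factor is A ∨ (C ∨ (A ⊗ C)) = 0.864.
A ∨ B = max(0.655, 0.030) = 0.655
So the right-hand bound is A ∨ B = 0.655.
The residuum of the Łukasiewicz t-norm gives the supremum: min(1, 1 − 0.864 + 0.655).
1 − 0.864 + 0.655 = 0.791, so t = min(1, 0.791) = 0.791.
Check: 0.864 ⊗ 0.791 = max(0, 0.655) = 0.655 ≤ 0.655.

0.791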